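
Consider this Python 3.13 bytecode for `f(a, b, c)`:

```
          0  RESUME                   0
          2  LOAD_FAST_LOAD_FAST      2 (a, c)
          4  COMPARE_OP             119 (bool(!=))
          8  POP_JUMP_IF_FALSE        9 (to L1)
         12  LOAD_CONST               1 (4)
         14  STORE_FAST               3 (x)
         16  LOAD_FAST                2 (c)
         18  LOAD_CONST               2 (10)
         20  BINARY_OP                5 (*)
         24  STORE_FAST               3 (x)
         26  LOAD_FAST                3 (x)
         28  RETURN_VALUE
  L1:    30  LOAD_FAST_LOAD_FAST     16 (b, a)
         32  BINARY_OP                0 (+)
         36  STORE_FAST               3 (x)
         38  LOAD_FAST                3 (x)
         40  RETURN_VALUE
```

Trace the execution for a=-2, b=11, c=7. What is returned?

70

LOAD_FAST_LOAD_FAST a,c → push -2,7. Stack: [-2, 7]
COMPARE_OP bool(!=) → -2 vs 7 = True. Stack: [True]
POP_JUMP_IF_FALSE → pop True; no jump. Stack: []
LOAD_CONST → push 4. Stack: [4]
STORE_FAST x → x=4. Stack: []
LOAD_FAST c → push 7. Stack: [7]
LOAD_CONST → push 10. Stack: [7, 10]
BINARY_OP * → 7 * 10 = 70. Stack: [70]
STORE_FAST x → x=70. Stack: []
LOAD_FAST x → push 70. Stack: [70]
RETURN_VALUE → return 70.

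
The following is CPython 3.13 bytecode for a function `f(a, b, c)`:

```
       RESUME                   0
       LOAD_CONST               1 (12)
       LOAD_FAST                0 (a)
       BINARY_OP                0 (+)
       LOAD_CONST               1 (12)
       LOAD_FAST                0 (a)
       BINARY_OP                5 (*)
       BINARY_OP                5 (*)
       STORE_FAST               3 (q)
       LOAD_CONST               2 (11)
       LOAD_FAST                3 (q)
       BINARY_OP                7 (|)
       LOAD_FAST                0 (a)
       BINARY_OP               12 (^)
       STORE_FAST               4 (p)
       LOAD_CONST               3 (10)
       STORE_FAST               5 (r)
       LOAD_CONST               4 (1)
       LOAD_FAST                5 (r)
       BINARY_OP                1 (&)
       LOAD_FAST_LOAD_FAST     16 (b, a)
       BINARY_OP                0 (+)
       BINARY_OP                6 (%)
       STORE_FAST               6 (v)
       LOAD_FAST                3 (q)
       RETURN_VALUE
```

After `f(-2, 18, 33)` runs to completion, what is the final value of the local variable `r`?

10

LOAD_CONST → push 12. Stack: [12]
LOAD_FAST a → push -2. Stack: [12, -2]
BINARY_OP + → 12 + -2 = 10. Stack: [10]
LOAD_CONST → push 12. Stack: [10, 12]
LOAD_FAST a → push -2. Stack: [10, 12, -2]
BINARY_OP * → 12 * -2 = -24. Stack: [10, -24]
BINARY_OP * → 10 * -24 = -240. Stack: [-240]
STORE_FAST q → q=-240. Stack: []
LOAD_CONST → push 11. Stack: [11]
LOAD_FAST q → push -240. Stack: [11, -240]
BINARY_OP | → 11 | -240 = -229. Stack: [-229]
LOAD_FAST a → push -2. Stack: [-229, -2]
BINARY_OP ^ → -229 ^ -2 = 229. Stack: [229]
STORE_FAST p → p=229. Stack: []
LOAD_CONST → push 10. Stack: [10]
STORE_FAST r → r=10. Stack: []
LOAD_CONST → push 1. Stack: [1]
LOAD_FAST r → push 10. Stack: [1, 10]
BINARY_OP & → 1 & 10 = 0. Stack: [0]
LOAD_FAST_LOAD_FAST b,a → push 18,-2. Stack: [0, 18, -2]
BINARY_OP + → 18 + -2 = 16. Stack: [0, 16]
BINARY_OP % → 0 % 16 = 0. Stack: [0]
STORE_FAST v → v=0. Stack: []
LOAD_FAST q → push -240. Stack: [-240]
RETURN_VALUE → return -240.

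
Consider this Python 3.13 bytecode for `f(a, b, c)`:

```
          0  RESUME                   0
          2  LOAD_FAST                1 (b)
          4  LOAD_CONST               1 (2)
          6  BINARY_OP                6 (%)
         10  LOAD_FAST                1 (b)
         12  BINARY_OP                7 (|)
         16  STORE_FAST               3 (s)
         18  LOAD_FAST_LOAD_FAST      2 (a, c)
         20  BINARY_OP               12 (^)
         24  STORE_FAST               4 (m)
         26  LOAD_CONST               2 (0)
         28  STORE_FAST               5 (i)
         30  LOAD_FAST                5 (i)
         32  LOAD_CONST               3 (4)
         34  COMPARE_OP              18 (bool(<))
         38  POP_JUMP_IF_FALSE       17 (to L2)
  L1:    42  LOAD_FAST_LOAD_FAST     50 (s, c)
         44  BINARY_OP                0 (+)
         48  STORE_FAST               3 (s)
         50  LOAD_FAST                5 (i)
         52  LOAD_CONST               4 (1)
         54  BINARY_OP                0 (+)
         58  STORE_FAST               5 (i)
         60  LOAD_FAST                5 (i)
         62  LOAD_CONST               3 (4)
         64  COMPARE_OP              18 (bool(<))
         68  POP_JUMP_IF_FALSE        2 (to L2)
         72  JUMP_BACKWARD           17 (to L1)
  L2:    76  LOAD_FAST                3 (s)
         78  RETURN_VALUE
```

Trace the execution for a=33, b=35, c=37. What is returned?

183

LOAD_FAST b → push 35. Stack: [35]
LOAD_CONST → push 2. Stack: [35, 2]
BINARY_OP % → 35 % 2 = 1. Stack: [1]
LOAD_FAST b → push 35. Stack: [1, 35]
BINARY_OP | → 1 | 35 = 35. Stack: [35]
STORE_FAST s → s=35. Stack: []
LOAD_FAST_LOAD_FAST a,c → push 33,37. Stack: [33, 37]
BINARY_OP ^ → 33 ^ 37 = 4. Stack: [4]
STORE_FAST m → m=4. Stack: []
LOAD_CONST → push 0. Stack: [0]
STORE_FAST i → i=0. Stack: []
LOAD_FAST i → push 0. Stack: [0]
LOAD_CONST → push 4. Stack: [0, 4]
COMPARE_OP bool(<) → 0 vs 4 = True. Stack: [True]
POP_JUMP_IF_FALSE → pop True; no jump. Stack: []
LOAD_FAST_LOAD_FAST s,c → push 35,37. Stack: [35, 37]
BINARY_OP + → 35 + 37 = 72. Stack: [72]
STORE_FAST s → s=72. Stack: []
LOAD_FAST i → push 0. Stack: [0]
LOAD_CONST → push 1. Stack: [0, 1]
BINARY_OP + → 0 + 1 = 1. Stack: [1]
STORE_FAST i → i=1. Stack: []
LOAD_FAST i → push 1. Stack: [1]
LOAD_CONST → push 4. Stack: [1, 4]
COMPARE_OP bool(<) → 1 vs 4 = True. Stack: [True]
POP_JUMP_IF_FALSE → pop True; no jump. Stack: []
LOAD_FAST_LOAD_FAST s,c → push 72,37. Stack: [72, 37]
BINARY_OP + → 72 + 37 = 109. Stack: [109]
STORE_FAST s → s=109. Stack: []
LOAD_FAST i → push 1. Stack: [1]
LOAD_CONST → push 1. Stack: [1, 1]
BINARY_OP + → 1 + 1 = 2. Stack: [2]
STORE_FAST i → i=2. Stack: []
LOAD_FAST i → push 2. Stack: [2]
LOAD_CONST → push 4. Stack: [2, 4]
COMPARE_OP bool(<) → 2 vs 4 = True. Stack: [True]
POP_JUMP_IF_FALSE → pop True; no jump. Stack: []
LOAD_FAST_LOAD_FAST s,c → push 109,37. Stack: [109, 37]
BINARY_OP + → 109 + 37 = 146. Stack: [146]
STORE_FAST s → s=146. Stack: []
LOAD_FAST i → push 2. Stack: [2]
LOAD_CONST → push 1. Stack: [2, 1]
BINARY_OP + → 2 + 1 = 3. Stack: [3]
STORE_FAST i → i=3. Stack: []
LOAD_FAST i → push 3. Stack: [3]
LOAD_CONST → push 4. Stack: [3, 4]
COMPARE_OP bool(<) → 3 vs 4 = True. Stack: [True]
POP_JUMP_IF_FALSE → pop True; no jump. Stack: []
LOAD_FAST_LOAD_FAST s,c → push 146,37. Stack: [146, 37]
BINARY_OP + → 146 + 37 = 183. Stack: [183]
STORE_FAST s → s=183. Stack: []
LOAD_FAST i → push 3. Stack: [3]
LOAD_CONST → push 1. Stack: [3, 1]
BINARY_OP + → 3 + 1 = 4. Stack: [4]
STORE_FAST i → i=4. Stack: []
LOAD_FAST i → push 4. Stack: [4]
LOAD_CONST → push 4. Stack: [4, 4]
COMPARE_OP bool(<) → 4 vs 4 = False. Stack: [False]
POP_JUMP_IF_FALSE → pop False; jump. Stack: []
LOAD_FAST s → push 183. Stack: [183]
RETURN_VALUE → return 183.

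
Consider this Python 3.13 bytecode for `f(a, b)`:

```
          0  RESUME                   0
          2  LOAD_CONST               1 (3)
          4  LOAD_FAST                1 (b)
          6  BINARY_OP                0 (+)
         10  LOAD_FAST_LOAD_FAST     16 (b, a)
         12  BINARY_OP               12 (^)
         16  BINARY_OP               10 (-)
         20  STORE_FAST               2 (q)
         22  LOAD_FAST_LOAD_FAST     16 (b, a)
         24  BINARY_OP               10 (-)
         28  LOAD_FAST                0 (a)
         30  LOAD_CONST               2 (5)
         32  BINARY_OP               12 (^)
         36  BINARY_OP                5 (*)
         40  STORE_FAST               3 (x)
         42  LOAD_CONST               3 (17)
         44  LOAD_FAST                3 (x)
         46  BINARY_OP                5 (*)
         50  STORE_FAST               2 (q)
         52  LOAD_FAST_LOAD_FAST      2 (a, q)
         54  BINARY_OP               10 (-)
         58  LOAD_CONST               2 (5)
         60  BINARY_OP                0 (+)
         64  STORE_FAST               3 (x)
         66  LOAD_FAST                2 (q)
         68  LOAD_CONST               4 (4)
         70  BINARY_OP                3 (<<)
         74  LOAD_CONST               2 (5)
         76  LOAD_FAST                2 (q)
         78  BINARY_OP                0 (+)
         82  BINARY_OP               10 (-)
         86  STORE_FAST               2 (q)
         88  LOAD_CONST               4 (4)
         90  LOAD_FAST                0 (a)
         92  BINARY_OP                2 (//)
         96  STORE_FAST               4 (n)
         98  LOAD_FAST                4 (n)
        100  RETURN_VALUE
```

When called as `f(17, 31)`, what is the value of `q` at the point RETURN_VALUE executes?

71395

LOAD_CONST → push 3. Stack: [3]
LOAD_FAST b → push 31. Stack: [3, 31]
BINARY_OP + → 3 + 31 = 34. Stack: [34]
LOAD_FAST_LOAD_FAST b,a → push 31,17. Stack: [34, 31, 17]
BINARY_OP ^ → 31 ^ 17 = 14. Stack: [34, 14]
BINARY_OP - → 34 - 14 = 20. Stack: [20]
STORE_FAST q → q=20. Stack: []
LOAD_FAST_LOAD_FAST b,a → push 31,17. Stack: [31, 17]
BINARY_OP - → 31 - 17 = 14. Stack: [14]
LOAD_FAST a → push 17. Stack: [14, 17]
LOAD_CONST → push 5. Stack: [14, 17, 5]
BINARY_OP ^ → 17 ^ 5 = 20. Stack: [14, 20]
BINARY_OP * → 14 * 20 = 280. Stack: [280]
STORE_FAST x → x=280. Stack: []
LOAD_CONST → push 17. Stack: [17]
LOAD_FAST x → push 280. Stack: [17, 280]
BINARY_OP * → 17 * 280 = 4760. Stack: [4760]
STORE_FAST q → q=4760. Stack: []
LOAD_FAST_LOAD_FAST a,q → push 17,4760. Stack: [17, 4760]
BINARY_OP - → 17 - 4760 = -4743. Stack: [-4743]
LOAD_CONST → push 5. Stack: [-4743, 5]
BINARY_OP + → -4743 + 5 = -4738. Stack: [-4738]
STORE_FAST x → x=-4738. Stack: []
LOAD_FAST q → push 4760. Stack: [4760]
LOAD_CONST → push 4. Stack: [4760, 4]
BINARY_OP << → 4760 << 4 = 76160. Stack: [76160]
LOAD_CONST → push 5. Stack: [76160, 5]
LOAD_FAST q → push 4760. Stack: [76160, 5, 4760]
BINARY_OP + → 5 + 4760 = 4765. Stack: [76160, 4765]
BINARY_OP - → 76160 - 4765 = 71395. Stack: [71395]
STORE_FAST q → q=71395. Stack: []
LOAD_CONST → push 4. Stack: [4]
LOAD_FAST a → push 17. Stack: [4, 17]
BINARY_OP // → 4 // 17 = 0. Stack: [0]
STORE_FAST n → n=0. Stack: []
LOAD_FAST n → push 0. Stack: [0]
RETURN_VALUE → return 0.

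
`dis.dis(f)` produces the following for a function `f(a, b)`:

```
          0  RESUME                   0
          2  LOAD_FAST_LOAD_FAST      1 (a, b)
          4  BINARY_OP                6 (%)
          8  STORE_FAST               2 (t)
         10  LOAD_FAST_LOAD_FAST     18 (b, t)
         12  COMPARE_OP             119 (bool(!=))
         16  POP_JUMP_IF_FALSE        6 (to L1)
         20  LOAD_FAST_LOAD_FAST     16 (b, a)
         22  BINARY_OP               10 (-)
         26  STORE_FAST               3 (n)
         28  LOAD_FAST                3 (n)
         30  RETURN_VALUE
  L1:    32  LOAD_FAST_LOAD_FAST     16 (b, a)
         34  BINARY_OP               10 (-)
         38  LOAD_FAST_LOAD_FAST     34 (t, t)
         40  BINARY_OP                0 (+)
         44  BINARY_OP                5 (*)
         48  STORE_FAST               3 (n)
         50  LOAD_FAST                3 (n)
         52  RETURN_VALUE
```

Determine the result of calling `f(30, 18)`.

LOAD_FAST_LOAD_FAST a,b → push 30,18. Stack: [30, 18]
BINARY_OP % → 30 % 18 = 12. Stack: [12]
STORE_FAST t → t=12. Stack: []
LOAD_FAST_LOAD_FAST b,t → push 18,12. Stack: [18, 12]
COMPARE_OP bool(!=) → 18 vs 12 = True. Stack: [True]
POP_JUMP_IF_FALSE → pop True; no jump. Stack: []
LOAD_FAST_LOAD_FAST b,a → push 18,30. Stack: [18, 30]
BINARY_OP - → 18 - 30 = -12. Stack: [-12]
STORE_FAST n → n=-12. Stack: []
LOAD_FAST n → push -12. Stack: [-12]
RETURN_VALUE → return -12.

-12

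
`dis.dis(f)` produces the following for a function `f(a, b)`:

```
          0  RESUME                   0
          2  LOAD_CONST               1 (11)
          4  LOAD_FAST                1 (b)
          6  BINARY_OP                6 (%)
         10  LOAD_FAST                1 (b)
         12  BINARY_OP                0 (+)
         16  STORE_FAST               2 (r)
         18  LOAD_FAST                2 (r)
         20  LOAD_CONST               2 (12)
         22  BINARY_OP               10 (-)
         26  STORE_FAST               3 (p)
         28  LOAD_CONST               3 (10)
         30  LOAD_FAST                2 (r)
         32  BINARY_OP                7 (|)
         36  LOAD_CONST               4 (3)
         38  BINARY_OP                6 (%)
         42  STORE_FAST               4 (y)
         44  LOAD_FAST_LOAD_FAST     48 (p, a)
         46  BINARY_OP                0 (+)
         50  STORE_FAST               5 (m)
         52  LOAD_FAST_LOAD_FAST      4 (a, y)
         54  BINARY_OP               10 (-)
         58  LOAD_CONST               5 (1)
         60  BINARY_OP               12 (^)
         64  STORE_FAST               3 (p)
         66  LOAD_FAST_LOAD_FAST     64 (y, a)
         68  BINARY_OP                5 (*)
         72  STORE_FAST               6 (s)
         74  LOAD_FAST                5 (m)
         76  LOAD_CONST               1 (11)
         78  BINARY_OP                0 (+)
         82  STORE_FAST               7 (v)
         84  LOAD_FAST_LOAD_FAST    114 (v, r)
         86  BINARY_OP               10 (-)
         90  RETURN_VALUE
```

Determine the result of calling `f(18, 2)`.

17

LOAD_CONST → push 11. Stack: [11]
LOAD_FAST b → push 2. Stack: [11, 2]
BINARY_OP % → 11 % 2 = 1. Stack: [1]
LOAD_FAST b → push 2. Stack: [1, 2]
BINARY_OP + → 1 + 2 = 3. Stack: [3]
STORE_FAST r → r=3. Stack: []
LOAD_FAST r → push 3. Stack: [3]
LOAD_CONST → push 12. Stack: [3, 12]
BINARY_OP - → 3 - 12 = -9. Stack: [-9]
STORE_FAST p → p=-9. Stack: []
LOAD_CONST → push 10. Stack: [10]
LOAD_FAST r → push 3. Stack: [10, 3]
BINARY_OP | → 10 | 3 = 11. Stack: [11]
LOAD_CONST → push 3. Stack: [11, 3]
BINARY_OP % → 11 % 3 = 2. Stack: [2]
STORE_FAST y → y=2. Stack: []
LOAD_FAST_LOAD_FAST p,a → push -9,18. Stack: [-9, 18]
BINARY_OP + → -9 + 18 = 9. Stack: [9]
STORE_FAST m → m=9. Stack: []
LOAD_FAST_LOAD_FAST a,y → push 18,2. Stack: [18, 2]
BINARY_OP - → 18 - 2 = 16. Stack: [16]
LOAD_CONST → push 1. Stack: [16, 1]
BINARY_OP ^ → 16 ^ 1 = 17. Stack: [17]
STORE_FAST p → p=17. Stack: []
LOAD_FAST_LOAD_FAST y,a → push 2,18. Stack: [2, 18]
BINARY_OP * → 2 * 18 = 36. Stack: [36]
STORE_FAST s → s=36. Stack: []
LOAD_FAST m → push 9. Stack: [9]
LOAD_CONST → push 11. Stack: [9, 11]
BINARY_OP + → 9 + 11 = 20. Stack: [20]
STORE_FAST v → v=20. Stack: []
LOAD_FAST_LOAD_FAST v,r → push 20,3. Stack: [20, 3]
BINARY_OP - → 20 - 3 = 17. Stack: [17]
RETURN_VALUE → return 17.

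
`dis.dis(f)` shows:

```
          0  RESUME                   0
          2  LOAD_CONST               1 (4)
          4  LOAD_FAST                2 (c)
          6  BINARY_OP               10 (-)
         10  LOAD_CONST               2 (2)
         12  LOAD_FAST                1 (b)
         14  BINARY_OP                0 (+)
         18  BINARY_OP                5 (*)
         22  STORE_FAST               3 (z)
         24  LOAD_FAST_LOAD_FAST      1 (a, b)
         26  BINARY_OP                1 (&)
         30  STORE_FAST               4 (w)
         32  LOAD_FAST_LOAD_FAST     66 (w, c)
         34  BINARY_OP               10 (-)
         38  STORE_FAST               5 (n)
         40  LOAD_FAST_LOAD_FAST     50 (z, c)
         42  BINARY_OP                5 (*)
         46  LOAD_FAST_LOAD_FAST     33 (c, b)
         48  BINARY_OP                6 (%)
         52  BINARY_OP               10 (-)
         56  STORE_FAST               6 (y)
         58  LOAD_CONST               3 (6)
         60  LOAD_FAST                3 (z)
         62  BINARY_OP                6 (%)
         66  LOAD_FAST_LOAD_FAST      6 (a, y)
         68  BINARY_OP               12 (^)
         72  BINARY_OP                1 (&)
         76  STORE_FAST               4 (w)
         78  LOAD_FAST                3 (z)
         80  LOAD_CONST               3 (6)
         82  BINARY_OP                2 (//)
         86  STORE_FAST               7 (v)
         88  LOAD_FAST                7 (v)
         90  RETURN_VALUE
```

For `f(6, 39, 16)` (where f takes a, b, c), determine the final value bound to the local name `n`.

-10

LOAD_CONST → push 4. Stack: [4]
LOAD_FAST c → push 16. Stack: [4, 16]
BINARY_OP - → 4 - 16 = -12. Stack: [-12]
LOAD_CONST → push 2. Stack: [-12, 2]
LOAD_FAST b → push 39. Stack: [-12, 2, 39]
BINARY_OP + → 2 + 39 = 41. Stack: [-12, 41]
BINARY_OP * → -12 * 41 = -492. Stack: [-492]
STORE_FAST z → z=-492. Stack: []
LOAD_FAST_LOAD_FAST a,b → push 6,39. Stack: [6, 39]
BINARY_OP & → 6 & 39 = 6. Stack: [6]
STORE_FAST w → w=6. Stack: []
LOAD_FAST_LOAD_FAST w,c → push 6,16. Stack: [6, 16]
BINARY_OP - → 6 - 16 = -10. Stack: [-10]
STORE_FAST n → n=-10. Stack: []
LOAD_FAST_LOAD_FAST z,c → push -492,16. Stack: [-492, 16]
BINARY_OP * → -492 * 16 = -7872. Stack: [-7872]
LOAD_FAST_LOAD_FAST c,b → push 16,39. Stack: [-7872, 16, 39]
BINARY_OP % → 16 % 39 = 16. Stack: [-7872, 16]
BINARY_OP - → -7872 - 16 = -7888. Stack: [-7888]
STORE_FAST y → y=-7888. Stack: []
LOAD_CONST → push 6. Stack: [6]
LOAD_FAST z → push -492. Stack: [6, -492]
BINARY_OP % → 6 % -492 = -486. Stack: [-486]
LOAD_FAST_LOAD_FAST a,y → push 6,-7888. Stack: [-486, 6, -7888]
BINARY_OP ^ → 6 ^ -7888 = -7882. Stack: [-486, -7882]
BINARY_OP & → -486 & -7882 = -8174. Stack: [-8174]
STORE_FAST w → w=-8174. Stack: []
LOAD_FAST z → push -492. Stack: [-492]
LOAD_CONST → push 6. Stack: [-492, 6]
BINARY_OP // → -492 // 6 = -82. Stack: [-82]
STORE_FAST v → v=-82. Stack: []
LOAD_FAST v → push -82. Stack: [-82]
RETURN_VALUE → return -82.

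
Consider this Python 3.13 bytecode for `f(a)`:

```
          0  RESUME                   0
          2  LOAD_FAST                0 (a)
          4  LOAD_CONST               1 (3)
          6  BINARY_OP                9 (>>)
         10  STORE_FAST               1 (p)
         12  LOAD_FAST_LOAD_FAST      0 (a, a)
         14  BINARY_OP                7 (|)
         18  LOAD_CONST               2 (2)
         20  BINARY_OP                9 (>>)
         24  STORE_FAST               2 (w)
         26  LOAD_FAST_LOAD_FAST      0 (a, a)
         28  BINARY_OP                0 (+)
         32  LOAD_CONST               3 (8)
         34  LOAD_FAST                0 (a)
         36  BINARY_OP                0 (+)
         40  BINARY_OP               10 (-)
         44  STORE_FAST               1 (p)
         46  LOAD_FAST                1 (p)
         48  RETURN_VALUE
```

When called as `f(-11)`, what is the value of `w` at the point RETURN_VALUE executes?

LOAD_FAST a → push -11. Stack: [-11]
LOAD_CONST → push 3. Stack: [-11, 3]
BINARY_OP >> → -11 >> 3 = -2. Stack: [-2]
STORE_FAST p → p=-2. Stack: []
LOAD_FAST_LOAD_FAST a,a → push -11,-11. Stack: [-11, -11]
BINARY_OP | → -11 | -11 = -11. Stack: [-11]
LOAD_CONST → push 2. Stack: [-11, 2]
BINARY_OP >> → -11 >> 2 = -3. Stack: [-3]
STORE_FAST w → w=-3. Stack: []
LOAD_FAST_LOAD_FAST a,a → push -11,-11. Stack: [-11, -11]
BINARY_OP + → -11 + -11 = -22. Stack: [-22]
LOAD_CONST → push 8. Stack: [-22, 8]
LOAD_FAST a → push -11. Stack: [-22, 8, -11]
BINARY_OP + → 8 + -11 = -3. Stack: [-22, -3]
BINARY_OP - → -22 - -3 = -19. Stack: [-19]
STORE_FAST p → p=-19. Stack: []
LOAD_FAST p → push -19. Stack: [-19]
RETURN_VALUE → return -19.

-3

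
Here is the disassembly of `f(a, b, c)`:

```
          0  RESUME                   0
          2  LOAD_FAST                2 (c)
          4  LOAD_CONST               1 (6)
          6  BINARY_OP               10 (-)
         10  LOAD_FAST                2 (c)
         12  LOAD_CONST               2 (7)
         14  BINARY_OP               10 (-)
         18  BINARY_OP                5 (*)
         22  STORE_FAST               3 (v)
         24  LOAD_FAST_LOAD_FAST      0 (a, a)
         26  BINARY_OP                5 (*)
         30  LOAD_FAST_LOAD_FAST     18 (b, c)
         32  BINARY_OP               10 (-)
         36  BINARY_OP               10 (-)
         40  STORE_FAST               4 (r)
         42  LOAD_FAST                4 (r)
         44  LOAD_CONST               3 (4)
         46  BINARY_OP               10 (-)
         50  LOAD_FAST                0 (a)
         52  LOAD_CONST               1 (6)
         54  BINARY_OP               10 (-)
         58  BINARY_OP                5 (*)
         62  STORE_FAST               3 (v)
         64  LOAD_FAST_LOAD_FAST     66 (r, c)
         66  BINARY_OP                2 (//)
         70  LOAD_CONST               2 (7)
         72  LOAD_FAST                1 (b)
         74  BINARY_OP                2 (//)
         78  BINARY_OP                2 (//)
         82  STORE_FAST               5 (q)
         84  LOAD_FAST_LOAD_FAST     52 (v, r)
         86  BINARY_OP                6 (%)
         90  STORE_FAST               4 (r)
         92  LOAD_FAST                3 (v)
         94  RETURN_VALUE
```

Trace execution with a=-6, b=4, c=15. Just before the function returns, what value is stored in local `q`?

LOAD_FAST c → push 15. Stack: [15]
LOAD_CONST → push 6. Stack: [15, 6]
BINARY_OP - → 15 - 6 = 9. Stack: [9]
LOAD_FAST c → push 15. Stack: [9, 15]
LOAD_CONST → push 7. Stack: [9, 15, 7]
BINARY_OP - → 15 - 7 = 8. Stack: [9, 8]
BINARY_OP * → 9 * 8 = 72. Stack: [72]
STORE_FAST v → v=72. Stack: []
LOAD_FAST_LOAD_FAST a,a → push -6,-6. Stack: [-6, -6]
BINARY_OP * → -6 * -6 = 36. Stack: [36]
LOAD_FAST_LOAD_FAST b,c → push 4,15. Stack: [36, 4, 15]
BINARY_OP - → 4 - 15 = -11. Stack: [36, -11]
BINARY_OP - → 36 - -11 = 47. Stack: [47]
STORE_FAST r → r=47. Stack: []
LOAD_FAST r → push 47. Stack: [47]
LOAD_CONST → push 4. Stack: [47, 4]
BINARY_OP - → 47 - 4 = 43. Stack: [43]
LOAD_FAST a → push -6. Stack: [43, -6]
LOAD_CONST → push 6. Stack: [43, -6, 6]
BINARY_OP - → -6 - 6 = -12. Stack: [43, -12]
BINARY_OP * → 43 * -12 = -516. Stack: [-516]
STORE_FAST v → v=-516. Stack: []
LOAD_FAST_LOAD_FAST r,c → push 47,15. Stack: [47, 15]
BINARY_OP // → 47 // 15 = 3. Stack: [3]
LOAD_CONST → push 7. Stack: [3, 7]
LOAD_FAST b → push 4. Stack: [3, 7, 4]
BINARY_OP // → 7 // 4 = 1. Stack: [3, 1]
BINARY_OP // → 3 // 1 = 3. Stack: [3]
STORE_FAST q → q=3. Stack: []
LOAD_FAST_LOAD_FAST v,r → push -516,47. Stack: [-516, 47]
BINARY_OP % → -516 % 47 = 1. Stack: [1]
STORE_FAST r → r=1. Stack: []
LOAD_FAST v → push -516. Stack: [-516]
RETURN_VALUE → return -516.

3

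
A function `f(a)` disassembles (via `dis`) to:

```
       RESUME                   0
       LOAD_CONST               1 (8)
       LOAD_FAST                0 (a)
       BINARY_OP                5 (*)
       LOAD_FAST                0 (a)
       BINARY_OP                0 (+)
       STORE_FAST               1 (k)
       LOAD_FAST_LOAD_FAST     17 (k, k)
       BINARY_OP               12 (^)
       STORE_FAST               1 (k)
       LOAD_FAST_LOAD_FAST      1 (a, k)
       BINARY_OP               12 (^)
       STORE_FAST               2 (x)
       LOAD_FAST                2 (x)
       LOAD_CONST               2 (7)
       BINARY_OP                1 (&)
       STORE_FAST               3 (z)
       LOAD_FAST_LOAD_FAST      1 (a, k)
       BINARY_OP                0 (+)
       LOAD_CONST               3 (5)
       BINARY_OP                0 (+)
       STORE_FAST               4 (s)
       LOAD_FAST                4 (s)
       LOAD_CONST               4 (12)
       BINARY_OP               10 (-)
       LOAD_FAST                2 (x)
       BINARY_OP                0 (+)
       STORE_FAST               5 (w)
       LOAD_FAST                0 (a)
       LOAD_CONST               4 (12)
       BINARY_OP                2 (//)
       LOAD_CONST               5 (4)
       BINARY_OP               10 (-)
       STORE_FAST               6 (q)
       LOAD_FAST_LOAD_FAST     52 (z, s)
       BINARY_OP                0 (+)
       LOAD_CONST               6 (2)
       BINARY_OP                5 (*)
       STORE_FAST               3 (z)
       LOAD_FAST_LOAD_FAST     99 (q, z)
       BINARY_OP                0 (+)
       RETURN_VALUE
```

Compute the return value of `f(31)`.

LOAD_CONST → push 8. Stack: [8]
LOAD_FAST a → push 31. Stack: [8, 31]
BINARY_OP * → 8 * 31 = 248. Stack: [248]
LOAD_FAST a → push 31. Stack: [248, 31]
BINARY_OP + → 248 + 31 = 279. Stack: [279]
STORE_FAST k → k=279. Stack: []
LOAD_FAST_LOAD_FAST k,k → push 279,279. Stack: [279, 279]
BINARY_OP ^ → 279 ^ 279 = 0. Stack: [0]
STORE_FAST k → k=0. Stack: []
LOAD_FAST_LOAD_FAST a,k → push 31,0. Stack: [31, 0]
BINARY_OP ^ → 31 ^ 0 = 31. Stack: [31]
STORE_FAST x → x=31. Stack: []
LOAD_FAST x → push 31. Stack: [31]
LOAD_CONST → push 7. Stack: [31, 7]
BINARY_OP & → 31 & 7 = 7. Stack: [7]
STORE_FAST z → z=7. Stack: []
LOAD_FAST_LOAD_FAST a,k → push 31,0. Stack: [31, 0]
BINARY_OP + → 31 + 0 = 31. Stack: [31]
LOAD_CONST → push 5. Stack: [31, 5]
BINARY_OP + → 31 + 5 = 36. Stack: [36]
STORE_FAST s → s=36. Stack: []
LOAD_FAST s → push 36. Stack: [36]
LOAD_CONST → push 12. Stack: [36, 12]
BINARY_OP - → 36 - 12 = 24. Stack: [24]
LOAD_FAST x → push 31. Stack: [24, 31]
BINARY_OP + → 24 + 31 = 55. Stack: [55]
STORE_FAST w → w=55. Stack: []
LOAD_FAST a → push 31. Stack: [31]
LOAD_CONST → push 12. Stack: [31, 12]
BINARY_OP // → 31 // 12 = 2. Stack: [2]
LOAD_CONST → push 4. Stack: [2, 4]
BINARY_OP - → 2 - 4 = -2. Stack: [-2]
STORE_FAST q → q=-2. Stack: []
LOAD_FAST_LOAD_FAST z,s → push 7,36. Stack: [7, 36]
BINARY_OP + → 7 + 36 = 43. Stack: [43]
LOAD_CONST → push 2. Stack: [43, 2]
BINARY_OP * → 43 * 2 = 86. Stack: [86]
STORE_FAST z → z=86. Stack: []
LOAD_FAST_LOAD_FAST q,z → push -2,86. Stack: [-2, 86]
BINARY_OP + → -2 + 86 = 84. Stack: [84]
RETURN_VALUE → return 84.

84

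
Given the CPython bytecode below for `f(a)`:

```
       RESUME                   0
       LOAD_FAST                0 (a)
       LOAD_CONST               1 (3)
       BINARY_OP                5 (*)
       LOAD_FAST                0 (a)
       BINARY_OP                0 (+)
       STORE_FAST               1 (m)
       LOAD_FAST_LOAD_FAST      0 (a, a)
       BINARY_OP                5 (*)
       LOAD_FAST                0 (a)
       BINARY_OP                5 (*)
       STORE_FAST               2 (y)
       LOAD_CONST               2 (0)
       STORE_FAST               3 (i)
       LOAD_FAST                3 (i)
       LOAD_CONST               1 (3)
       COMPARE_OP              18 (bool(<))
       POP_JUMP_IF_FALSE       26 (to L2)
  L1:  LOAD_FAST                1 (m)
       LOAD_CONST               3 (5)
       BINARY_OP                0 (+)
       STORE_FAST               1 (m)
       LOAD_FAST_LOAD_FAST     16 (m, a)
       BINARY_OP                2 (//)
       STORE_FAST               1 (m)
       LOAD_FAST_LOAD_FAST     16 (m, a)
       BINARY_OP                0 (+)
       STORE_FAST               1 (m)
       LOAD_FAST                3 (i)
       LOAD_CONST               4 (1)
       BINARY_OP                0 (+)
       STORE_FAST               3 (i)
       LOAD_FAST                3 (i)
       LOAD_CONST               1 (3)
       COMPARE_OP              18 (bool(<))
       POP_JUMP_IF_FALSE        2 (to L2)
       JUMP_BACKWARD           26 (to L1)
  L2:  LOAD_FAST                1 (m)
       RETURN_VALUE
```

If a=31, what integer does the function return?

32

LOAD_FAST a → push 31
LOAD_CONST → push 3
BINARY_OP * → 31 * 3 = 93
LOAD_FAST a → push 31
BINARY_OP + → 93 + 31 = 124
STORE_FAST m → m=124
LOAD_FAST_LOAD_FAST a,a → push 31,31
BINARY_OP * → 31 * 31 = 961
LOAD_FAST a → push 31
BINARY_OP * → 961 * 31 = 29791
STORE_FAST y → y=29791
LOAD_CONST → push 0
STORE_FAST i → i=0
LOAD_FAST i → push 0
LOAD_CONST → push 3
COMPARE_OP bool(<) → 0 vs 3 = True
POP_JUMP_IF_FALSE → pop True; no jump
LOAD_FAST m → push 124
LOAD_CONST → push 5
BINARY_OP + → 124 + 5 = 129
STORE_FAST m → m=129
LOAD_FAST_LOAD_FAST m,a → push 129,31
BINARY_OP // → 129 // 31 = 4
STORE_FAST m → m=4
LOAD_FAST_LOAD_FAST m,a → push 4,31
BINARY_OP + → 4 + 31 = 35
STORE_FAST m → m=35
LOAD_FAST i → push 0
LOAD_CONST → push 1
BINARY_OP + → 0 + 1 = 1
STORE_FAST i → i=1
LOAD_FAST i → push 1
LOAD_CONST → push 3
COMPARE_OP bool(<) → 1 vs 3 = True
POP_JUMP_IF_FALSE → pop True; no jump
LOAD_FAST m → push 35
LOAD_CONST → push 5
BINARY_OP + → 35 + 5 = 40
STORE_FAST m → m=40
LOAD_FAST_LOAD_FAST m,a → push 40,31
BINARY_OP // → 40 // 31 = 1
STORE_FAST m → m=1
LOAD_FAST_LOAD_FAST m,a → push 1,31
BINARY_OP + → 1 + 31 = 32
STORE_FAST m → m=32
LOAD_FAST i → push 1
LOAD_CONST → push 1
BINARY_OP + → 1 + 1 = 2
STORE_FAST i → i=2
LOAD_FAST i → push 2
LOAD_CONST → push 3
COMPARE_OP bool(<) → 2 vs 3 = True
POP_JUMP_IF_FALSE → pop True; no jump
LOAD_FAST m → push 32
LOAD_CONST → push 5
BINARY_OP + → 32 + 5 = 37
STORE_FAST m → m=37
LOAD_FAST_LOAD_FAST m,a → push 37,31
BINARY_OP // → 37 // 31 = 1
STORE_FAST m → m=1
LOAD_FAST_LOAD_FAST m,a → push 1,31
BINARY_OP + → 1 + 31 = 32
STORE_FAST m → m=32
LOAD_FAST i → push 2
LOAD_CONST → push 1
BINARY_OP + → 2 + 1 = 3
STORE_FAST i → i=3
LOAD_FAST i → push 3
LOAD_CONST → push 3
COMPARE_OP bool(<) → 3 vs 3 = False
POP_JUMP_IF_FALSE → pop False; jump
LOAD_FAST m → push 32
RETURN_VALUE → return 32.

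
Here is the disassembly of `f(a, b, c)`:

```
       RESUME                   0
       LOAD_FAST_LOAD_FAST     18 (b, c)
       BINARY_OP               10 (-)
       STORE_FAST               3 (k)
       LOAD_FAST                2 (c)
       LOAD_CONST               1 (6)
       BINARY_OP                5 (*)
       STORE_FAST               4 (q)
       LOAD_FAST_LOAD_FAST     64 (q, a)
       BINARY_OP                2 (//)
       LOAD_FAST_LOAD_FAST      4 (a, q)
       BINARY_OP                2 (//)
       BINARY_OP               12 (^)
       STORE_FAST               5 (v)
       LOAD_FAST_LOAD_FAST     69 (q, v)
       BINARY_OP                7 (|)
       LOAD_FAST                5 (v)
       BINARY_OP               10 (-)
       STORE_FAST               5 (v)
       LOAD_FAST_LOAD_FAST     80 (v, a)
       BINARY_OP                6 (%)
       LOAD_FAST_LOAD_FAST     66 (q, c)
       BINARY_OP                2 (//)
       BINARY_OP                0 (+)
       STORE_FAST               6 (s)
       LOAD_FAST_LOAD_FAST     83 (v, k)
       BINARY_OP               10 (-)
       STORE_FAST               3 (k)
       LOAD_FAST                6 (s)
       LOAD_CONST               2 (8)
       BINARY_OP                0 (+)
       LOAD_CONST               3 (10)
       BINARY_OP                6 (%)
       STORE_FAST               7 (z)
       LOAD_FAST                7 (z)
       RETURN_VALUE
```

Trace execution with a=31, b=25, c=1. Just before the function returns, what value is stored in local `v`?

2

LOAD_FAST_LOAD_FAST b,c → push 25,1. Stack: [25, 1]
BINARY_OP - → 25 - 1 = 24. Stack: [24]
STORE_FAST k → k=24. Stack: []
LOAD_FAST c → push 1. Stack: [1]
LOAD_CONST → push 6. Stack: [1, 6]
BINARY_OP * → 1 * 6 = 6. Stack: [6]
STORE_FAST q → q=6. Stack: []
LOAD_FAST_LOAD_FAST q,a → push 6,31. Stack: [6, 31]
BINARY_OP // → 6 // 31 = 0. Stack: [0]
LOAD_FAST_LOAD_FAST a,q → push 31,6. Stack: [0, 31, 6]
BINARY_OP // → 31 // 6 = 5. Stack: [0, 5]
BINARY_OP ^ → 0 ^ 5 = 5. Stack: [5]
STORE_FAST v → v=5. Stack: []
LOAD_FAST_LOAD_FAST q,v → push 6,5. Stack: [6, 5]
BINARY_OP | → 6 | 5 = 7. Stack: [7]
LOAD_FAST v → push 5. Stack: [7, 5]
BINARY_OP - → 7 - 5 = 2. Stack: [2]
STORE_FAST v → v=2. Stack: []
LOAD_FAST_LOAD_FAST v,a → push 2,31. Stack: [2, 31]
BINARY_OP % → 2 % 31 = 2. Stack: [2]
LOAD_FAST_LOAD_FAST q,c → push 6,1. Stack: [2, 6, 1]
BINARY_OP // → 6 // 1 = 6. Stack: [2, 6]
BINARY_OP + → 2 + 6 = 8. Stack: [8]
STORE_FAST s → s=8. Stack: []
LOAD_FAST_LOAD_FAST v,k → push 2,24. Stack: [2, 24]
BINARY_OP - → 2 - 24 = -22. Stack: [-22]
STORE_FAST k → k=-22. Stack: []
LOAD_FAST s → push 8. Stack: [8]
LOAD_CONST → push 8. Stack: [8, 8]
BINARY_OP + → 8 + 8 = 16. Stack: [16]
LOAD_CONST → push 10. Stack: [16, 10]
BINARY_OP % → 16 % 10 = 6. Stack: [6]
STORE_FAST z → z=6. Stack: []
LOAD_FAST z → push 6. Stack: [6]
RETURN_VALUE → return 6.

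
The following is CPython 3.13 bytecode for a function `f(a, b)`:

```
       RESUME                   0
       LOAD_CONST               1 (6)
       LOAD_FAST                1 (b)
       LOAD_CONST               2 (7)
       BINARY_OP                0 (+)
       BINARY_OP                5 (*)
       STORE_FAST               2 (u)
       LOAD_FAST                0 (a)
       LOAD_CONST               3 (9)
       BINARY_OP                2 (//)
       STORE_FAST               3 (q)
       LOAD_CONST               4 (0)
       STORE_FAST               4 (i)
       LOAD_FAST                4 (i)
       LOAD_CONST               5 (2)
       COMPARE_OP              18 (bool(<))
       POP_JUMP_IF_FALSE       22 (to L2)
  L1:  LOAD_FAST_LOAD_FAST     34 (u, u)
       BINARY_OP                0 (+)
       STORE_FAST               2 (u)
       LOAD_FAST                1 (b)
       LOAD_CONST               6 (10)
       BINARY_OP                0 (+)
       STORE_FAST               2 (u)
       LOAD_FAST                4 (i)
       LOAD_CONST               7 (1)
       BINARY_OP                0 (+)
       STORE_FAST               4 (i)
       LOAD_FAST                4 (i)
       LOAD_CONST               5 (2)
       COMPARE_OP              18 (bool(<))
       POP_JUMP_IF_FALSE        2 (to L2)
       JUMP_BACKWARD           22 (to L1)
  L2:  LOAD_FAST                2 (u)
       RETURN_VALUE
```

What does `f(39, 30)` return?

LOAD_CONST → push 6. Stack: [6]
LOAD_FAST b → push 30. Stack: [6, 30]
LOAD_CONST → push 7. Stack: [6, 30, 7]
BINARY_OP + → 30 + 7 = 37. Stack: [6, 37]
BINARY_OP * → 6 * 37 = 222. Stack: [222]
STORE_FAST u → u=222. Stack: []
LOAD_FAST a → push 39. Stack: [39]
LOAD_CONST → push 9. Stack: [39, 9]
BINARY_OP // → 39 // 9 = 4. Stack: [4]
STORE_FAST q → q=4. Stack: []
LOAD_CONST → push 0. Stack: [0]
STORE_FAST i → i=0. Stack: []
LOAD_FAST i → push 0. Stack: [0]
LOAD_CONST → push 2. Stack: [0, 2]
COMPARE_OP bool(<) → 0 vs 2 = True. Stack: [True]
POP_JUMP_IF_FALSE → pop True; no jump. Stack: []
LOAD_FAST_LOAD_FAST u,u → push 222,222. Stack: [222, 222]
BINARY_OP + → 222 + 222 = 444. Stack: [444]
STORE_FAST u → u=444. Stack: []
LOAD_FAST b → push 30. Stack: [30]
LOAD_CONST → push 10. Stack: [30, 10]
BINARY_OP + → 30 + 10 = 40. Stack: [40]
STORE_FAST u → u=40. Stack: []
LOAD_FAST i → push 0. Stack: [0]
LOAD_CONST → push 1. Stack: [0, 1]
BINARY_OP + → 0 + 1 = 1. Stack: [1]
STORE_FAST i → i=1. Stack: []
LOAD_FAST i → push 1. Stack: [1]
LOAD_CONST → push 2. Stack: [1, 2]
COMPARE_OP bool(<) → 1 vs 2 = True. Stack: [True]
POP_JUMP_IF_FALSE → pop True; no jump. Stack: []
LOAD_FAST_LOAD_FAST u,u → push 40,40. Stack: [40, 40]
BINARY_OP + → 40 + 40 = 80. Stack: [80]
STORE_FAST u → u=80. Stack: []
LOAD_FAST b → push 30. Stack: [30]
LOAD_CONST → push 10. Stack: [30, 10]
BINARY_OP + → 30 + 10 = 40. Stack: [40]
STORE_FAST u → u=40. Stack: []
LOAD_FAST i → push 1. Stack: [1]
LOAD_CONST → push 1. Stack: [1, 1]
BINARY_OP + → 1 + 1 = 2. Stack: [2]
STORE_FAST i → i=2. Stack: []
LOAD_FAST i → push 2. Stack: [2]
LOAD_CONST → push 2. Stack: [2, 2]
COMPARE_OP bool(<) → 2 vs 2 = False. Stack: [False]
POP_JUMP_IF_FALSE → pop False; jump. Stack: []
LOAD_FAST u → push 40. Stack: [40]
RETURN_VALUE → return 40.

40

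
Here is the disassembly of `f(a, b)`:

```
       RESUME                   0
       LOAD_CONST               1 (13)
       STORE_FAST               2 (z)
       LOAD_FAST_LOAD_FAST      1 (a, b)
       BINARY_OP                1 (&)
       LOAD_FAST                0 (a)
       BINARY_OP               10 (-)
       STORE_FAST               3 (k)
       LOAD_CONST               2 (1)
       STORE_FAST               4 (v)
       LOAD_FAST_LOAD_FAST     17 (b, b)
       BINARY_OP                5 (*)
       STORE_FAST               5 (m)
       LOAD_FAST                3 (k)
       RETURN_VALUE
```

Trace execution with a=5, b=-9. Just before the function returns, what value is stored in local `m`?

LOAD_CONST → push 13. Stack: [13]
STORE_FAST z → z=13. Stack: []
LOAD_FAST_LOAD_FAST a,b → push 5,-9. Stack: [5, -9]
BINARY_OP & → 5 & -9 = 5. Stack: [5]
LOAD_FAST a → push 5. Stack: [5, 5]
BINARY_OP - → 5 - 5 = 0. Stack: [0]
STORE_FAST k → k=0. Stack: []
LOAD_CONST → push 1. Stack: [1]
STORE_FAST v → v=1. Stack: []
LOAD_FAST_LOAD_FAST b,b → push -9,-9. Stack: [-9, -9]
BINARY_OP * → -9 * -9 = 81. Stack: [81]
STORE_FAST m → m=81. Stack: []
LOAD_FAST k → push 0. Stack: [0]
RETURN_VALUE → return 0.

81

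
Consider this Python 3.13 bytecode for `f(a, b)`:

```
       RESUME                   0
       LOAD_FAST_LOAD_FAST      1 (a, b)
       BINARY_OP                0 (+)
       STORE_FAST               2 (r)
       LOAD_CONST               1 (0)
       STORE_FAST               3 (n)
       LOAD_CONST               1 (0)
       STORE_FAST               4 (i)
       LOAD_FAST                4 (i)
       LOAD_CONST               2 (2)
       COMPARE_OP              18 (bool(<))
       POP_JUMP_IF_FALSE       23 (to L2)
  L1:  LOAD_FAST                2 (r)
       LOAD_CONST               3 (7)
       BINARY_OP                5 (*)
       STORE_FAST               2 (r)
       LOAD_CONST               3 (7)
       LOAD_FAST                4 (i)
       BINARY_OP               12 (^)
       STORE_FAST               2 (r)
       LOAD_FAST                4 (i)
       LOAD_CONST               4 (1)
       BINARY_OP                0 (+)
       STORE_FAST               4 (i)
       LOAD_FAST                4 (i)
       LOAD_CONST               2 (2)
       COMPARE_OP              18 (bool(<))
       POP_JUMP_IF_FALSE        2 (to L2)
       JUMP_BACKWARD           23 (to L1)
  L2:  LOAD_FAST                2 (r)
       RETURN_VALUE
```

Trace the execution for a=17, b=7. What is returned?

LOAD_FAST_LOAD_FAST a,b → push 17,7. Stack: [17, 7]
BINARY_OP + → 17 + 7 = 24. Stack: [24]
STORE_FAST r → r=24. Stack: []
LOAD_CONST → push 0. Stack: [0]
STORE_FAST n → n=0. Stack: []
LOAD_CONST → push 0. Stack: [0]
STORE_FAST i → i=0. Stack: []
LOAD_FAST i → push 0. Stack: [0]
LOAD_CONST → push 2. Stack: [0, 2]
COMPARE_OP bool(<) → 0 vs 2 = True. Stack: [True]
POP_JUMP_IF_FALSE → pop True; no jump. Stack: []
LOAD_FAST r → push 24. Stack: [24]
LOAD_CONST → push 7. Stack: [24, 7]
BINARY_OP * → 24 * 7 = 168. Stack: [168]
STORE_FAST r → r=168. Stack: []
LOAD_CONST → push 7. Stack: [7]
LOAD_FAST i → push 0. Stack: [7, 0]
BINARY_OP ^ → 7 ^ 0 = 7. Stack: [7]
STORE_FAST r → r=7. Stack: []
LOAD_FAST i → push 0. Stack: [0]
LOAD_CONST → push 1. Stack: [0, 1]
BINARY_OP + → 0 + 1 = 1. Stack: [1]
STORE_FAST i → i=1. Stack: []
LOAD_FAST i → push 1. Stack: [1]
LOAD_CONST → push 2. Stack: [1, 2]
COMPARE_OP bool(<) → 1 vs 2 = True. Stack: [True]
POP_JUMP_IF_FALSE → pop True; no jump. Stack: []
LOAD_FAST r → push 7. Stack: [7]
LOAD_CONST → push 7. Stack: [7, 7]
BINARY_OP * → 7 * 7 = 49. Stack: [49]
STORE_FAST r → r=49. Stack: []
LOAD_CONST → push 7. Stack: [7]
LOAD_FAST i → push 1. Stack: [7, 1]
BINARY_OP ^ → 7 ^ 1 = 6. Stack: [6]
STORE_FAST r → r=6. Stack: []
LOAD_FAST i → push 1. Stack: [1]
LOAD_CONST → push 1. Stack: [1, 1]
BINARY_OP + → 1 + 1 = 2. Stack: [2]
STORE_FAST i → i=2. Stack: []
LOAD_FAST i → push 2. Stack: [2]
LOAD_CONST → push 2. Stack: [2, 2]
COMPARE_OP bool(<) → 2 vs 2 = False. Stack: [False]
POP_JUMP_IF_FALSE → pop False; jump. Stack: []
LOAD_FAST r → push 6. Stack: [6]
RETURN_VALUE → return 6.

6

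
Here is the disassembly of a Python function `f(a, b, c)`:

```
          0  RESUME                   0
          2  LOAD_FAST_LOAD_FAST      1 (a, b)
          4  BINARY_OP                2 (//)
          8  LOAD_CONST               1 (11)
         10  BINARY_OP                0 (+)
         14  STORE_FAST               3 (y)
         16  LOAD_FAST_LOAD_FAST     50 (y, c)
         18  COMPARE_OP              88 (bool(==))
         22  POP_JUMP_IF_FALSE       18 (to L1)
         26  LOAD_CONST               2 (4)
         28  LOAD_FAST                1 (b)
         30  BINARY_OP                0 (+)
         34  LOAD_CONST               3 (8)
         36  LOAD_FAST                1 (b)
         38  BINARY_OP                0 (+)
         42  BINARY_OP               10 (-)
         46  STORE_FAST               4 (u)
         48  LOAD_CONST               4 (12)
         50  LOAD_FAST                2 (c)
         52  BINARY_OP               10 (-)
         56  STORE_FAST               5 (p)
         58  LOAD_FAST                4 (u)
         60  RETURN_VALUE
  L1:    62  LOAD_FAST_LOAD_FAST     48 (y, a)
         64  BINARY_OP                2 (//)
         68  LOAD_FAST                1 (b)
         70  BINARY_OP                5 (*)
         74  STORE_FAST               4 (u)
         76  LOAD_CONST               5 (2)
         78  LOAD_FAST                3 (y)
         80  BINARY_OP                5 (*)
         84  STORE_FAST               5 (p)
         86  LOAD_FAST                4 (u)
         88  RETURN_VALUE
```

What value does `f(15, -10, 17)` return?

LOAD_FAST_LOAD_FAST a,b → push 15,-10. Stack: [15, -10]
BINARY_OP // → 15 // -10 = -2. Stack: [-2]
LOAD_CONST → push 11. Stack: [-2, 11]
BINARY_OP + → -2 + 11 = 9. Stack: [9]
STORE_FAST y → y=9. Stack: []
LOAD_FAST_LOAD_FAST y,c → push 9,17. Stack: [9, 17]
COMPARE_OP bool(==) → 9 vs 17 = False. Stack: [False]
POP_JUMP_IF_FALSE → pop False; jump. Stack: []
LOAD_FAST_LOAD_FAST y,a → push 9,15. Stack: [9, 15]
BINARY_OP // → 9 // 15 = 0. Stack: [0]
LOAD_FAST b → push -10. Stack: [0, -10]
BINARY_OP * → 0 * -10 = 0. Stack: [0]
STORE_FAST u → u=0. Stack: []
LOAD_CONST → push 2. Stack: [2]
LOAD_FAST y → push 9. Stack: [2, 9]
BINARY_OP * → 2 * 9 = 18. Stack: [18]
STORE_FAST p → p=18. Stack: []
LOAD_FAST u → push 0. Stack: [0]
RETURN_VALUE → return 0.

0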